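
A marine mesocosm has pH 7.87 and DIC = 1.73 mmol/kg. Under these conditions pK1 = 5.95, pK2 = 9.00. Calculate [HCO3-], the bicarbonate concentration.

α₁ = 1 / (1 + [H⁺]/K1 + K2/[H⁺]) = 1 / (1 + 10^-1.92 + 10^-1.13)
   = 1 / (1 + 0.012023 + 0.074131) = 1/1.0862 = 0.9207
[HCO3⁻] = α₁ × DIC = 0.9207 × 1.73 = 1.59 mmol/kg

[HCO3⁻] = 1.59 mmol/kg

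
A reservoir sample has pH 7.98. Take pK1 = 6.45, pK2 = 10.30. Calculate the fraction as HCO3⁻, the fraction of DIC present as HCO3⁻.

α₁ = 0.967

α₁ = 1 / (1 + [H⁺]/K1 + K2/[H⁺]) = 1 / (1 + 10^-1.53 + 10^-2.32)
   = 1 / (1 + 0.029512 + 0.0047863) = 1/1.0343 = 0.9668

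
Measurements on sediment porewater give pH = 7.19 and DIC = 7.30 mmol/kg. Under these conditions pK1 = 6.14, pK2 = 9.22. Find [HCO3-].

[HCO3⁻] = 6.65 mmol/kg

α₁ = 1 / (1 + [H⁺]/K1 + K2/[H⁺]) = 1 / (1 + 10^-1.05 + 10^-2.03)
   = 1 / (1 + 0.089125 + 0.0093325) = 1/1.0985 = 0.9104
[HCO3⁻] = α₁ × DIC = 0.9104 × 7.30 = 6.65 mmol/kg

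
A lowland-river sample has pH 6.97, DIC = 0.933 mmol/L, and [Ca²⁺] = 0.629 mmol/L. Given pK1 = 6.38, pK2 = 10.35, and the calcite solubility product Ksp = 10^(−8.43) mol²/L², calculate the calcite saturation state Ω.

α₂ = 1 / (1 + [H⁺]/K2 + [H⁺]²/(K1K2)) = 1 / (1 + 10^+3.38 + 10^+2.79)
   = 1 / (1 + 2398.8 + 616.60) = 1/3016.4 = 0.0003315
[CO3²⁻] = α₂ × DIC = 0.0003315 × 0.933 = 0.0003093 mmol/L = 0.3093 μmol/L
Ksp = 10^(−8.43) = 3.715×10^-9
Ω = [Ca²⁺][CO3²⁻]/Ksp = (0.629×10^-3)(3.093×10^-7) / 3.715×10^-9 = 0.0524

Ω = 0.0524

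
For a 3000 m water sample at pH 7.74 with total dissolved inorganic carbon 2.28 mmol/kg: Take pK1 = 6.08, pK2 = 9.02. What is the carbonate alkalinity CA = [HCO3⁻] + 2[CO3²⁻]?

CA = 2.34 mmol/kg

CA = [HCO3⁻] + 2[CO3²⁻] = (α₁ + 2α₂)·DIC
At pH 7.74: [H⁺]/K1 = 10^-1.66 = 0.021878, K2/[H⁺] = 10^-1.28 = 0.052481
α₁ = 1/(1 + 0.021878 + 0.052481) = 1/1.0744 = 0.9308; α₂ = α₁·K2/[H⁺] = 0.04885
α₁ + 2α₂ = 1.0285
CA = 1.0285 × 2.28 = 2.34 mmol/kg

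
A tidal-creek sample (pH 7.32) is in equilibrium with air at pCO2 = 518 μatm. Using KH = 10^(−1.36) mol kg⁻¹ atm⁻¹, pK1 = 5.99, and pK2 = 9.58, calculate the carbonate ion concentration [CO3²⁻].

[CO2*] = KH · pCO2 = 10^(−1.36) × 518×10^-6 = 2.261×10^-5 mol/kg
α₀ = 1/(1 + K1/[H⁺] + K1K2/[H⁺]²) = 1/(1 + 10^+1.33 + 10^-0.93) = 0.04445
DIC = [CO2*]/α₀ = 2.261×10^-5 / 0.04445 = 0.5087 mmol/kg
[CO3²⁻] = α₂·DIC; α₂ = 0.005222, so [CO3²⁻] = 0.005222 × 0.5087 = 0.00266 mmol/kg = 2.66 μmol/kg

[CO3²⁻] = 2.66 μmol/kg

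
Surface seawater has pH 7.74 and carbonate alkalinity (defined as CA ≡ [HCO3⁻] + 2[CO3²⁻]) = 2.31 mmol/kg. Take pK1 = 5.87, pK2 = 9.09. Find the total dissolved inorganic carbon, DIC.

CA = [HCO3⁻] + 2[CO3²⁻] = (α₁ + 2α₂)·DIC
At pH 7.74: [H⁺]/K1 = 10^-1.87 = 0.013490, K2/[H⁺] = 10^-1.35 = 0.044668
α₁ = 1/(1 + 0.013490 + 0.044668) = 1/1.0582 = 0.9450; α₂ = α₁·K2/[H⁺] = 0.04221
α₁ + 2α₂ = 1.0295
DIC = CA / (α₁ + 2α₂) = 2.31 / 1.0295 = 2.24 mmol/kg

DIC = 2.24 mmol/kg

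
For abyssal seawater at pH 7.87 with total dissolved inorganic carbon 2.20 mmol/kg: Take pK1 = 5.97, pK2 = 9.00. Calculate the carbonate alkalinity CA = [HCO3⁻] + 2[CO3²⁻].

CA = 2.32 mmol/kg

CA = [HCO3⁻] + 2[CO3²⁻] = (α₁ + 2α₂)·DIC
At pH 7.87: [H⁺]/K1 = 10^-1.90 = 0.012589, K2/[H⁺] = 10^-1.13 = 0.074131
α₁ = 1/(1 + 0.012589 + 0.074131) = 1/1.0867 = 0.9202; α₂ = α₁·K2/[H⁺] = 0.06822
α₁ + 2α₂ = 1.0566
CA = 1.0566 × 2.20 = 2.32 mmol/kg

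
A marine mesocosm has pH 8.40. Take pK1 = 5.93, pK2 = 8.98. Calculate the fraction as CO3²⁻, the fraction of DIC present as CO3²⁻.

α₂ = 0.208

α₂ = 1 / (1 + [H⁺]/K2 + [H⁺]²/(K1K2)) = 1 / (1 + 10^+0.58 + 10^-1.89)
   = 1 / (1 + 3.8019 + 0.012882) = 1/4.8148 = 0.2077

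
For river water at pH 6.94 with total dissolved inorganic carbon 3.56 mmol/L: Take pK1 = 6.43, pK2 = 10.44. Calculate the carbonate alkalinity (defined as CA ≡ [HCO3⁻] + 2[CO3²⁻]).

CA = 2.72 mmol/L

CA = [HCO3⁻] + 2[CO3²⁻] = (α₁ + 2α₂)·DIC
At pH 6.94: [H⁺]/K1 = 10^-0.51 = 0.30903, K2/[H⁺] = 10^-3.50 = 0.00031623
α₁ = 1/(1 + 0.30903 + 0.00031623) = 1/1.3093 = 0.7637; α₂ = α₁·K2/[H⁺] = 0.0002415
α₁ + 2α₂ = 0.7642
CA = 0.7642 × 3.56 = 2.72 mmol/L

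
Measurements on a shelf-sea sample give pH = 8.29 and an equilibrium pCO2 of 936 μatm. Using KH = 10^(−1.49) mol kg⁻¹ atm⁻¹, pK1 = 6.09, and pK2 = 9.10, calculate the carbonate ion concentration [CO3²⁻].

[CO3²⁻] = 0.743 mmol/kg

[CO2*] = KH · pCO2 = 10^(−1.49) × 936×10^-6 = 3.029×10^-5 mol/kg
α₀ = 1/(1 + K1/[H⁺] + K1K2/[H⁺]²) = 1/(1 + 10^+2.20 + 10^+1.39) = 0.005434
DIC = [CO2*]/α₀ = 3.029×10^-5 / 0.005434 = 5.574 mmol/kg
[CO3²⁻] = α₂·DIC; α₂ = 0.1334, so [CO3²⁻] = 0.1334 × 5.574 = 0.743 mmol/kg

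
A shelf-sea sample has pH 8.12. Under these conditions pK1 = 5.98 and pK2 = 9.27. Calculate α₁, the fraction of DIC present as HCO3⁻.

α₁ = 1 / (1 + [H⁺]/K1 + K2/[H⁺]) = 1 / (1 + 10^-2.14 + 10^-1.15)
   = 1 / (1 + 0.0072444 + 0.070795) = 1/1.0780 = 0.9276

α₁ = 0.928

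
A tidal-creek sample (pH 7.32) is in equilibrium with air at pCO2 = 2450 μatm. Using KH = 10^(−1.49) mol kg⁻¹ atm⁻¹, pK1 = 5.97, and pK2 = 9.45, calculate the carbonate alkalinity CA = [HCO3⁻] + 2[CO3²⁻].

CA = 1.80 mmol/kg

[CO2*] = KH · pCO2 = 10^(−1.49) × 2450×10^-6 = 7.928×10^-5 mol/kg
α₀ = 1/(1 + K1/[H⁺] + K1K2/[H⁺]²) = 1/(1 + 10^+1.35 + 10^-0.78) = 0.04246
DIC = [CO2*]/α₀ = 7.928×10^-5 / 0.04246 = 1.867 mmol/kg
CA = (α₁ + 2α₂)·DIC = (0.9505 + 2×0.007046) × 1.867 = 1.80 mmol/kg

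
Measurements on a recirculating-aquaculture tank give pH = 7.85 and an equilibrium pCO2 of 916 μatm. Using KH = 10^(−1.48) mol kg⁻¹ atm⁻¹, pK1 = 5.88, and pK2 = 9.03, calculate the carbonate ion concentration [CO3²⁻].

[CO3²⁻] = 0.187 mmol/kg

[CO2*] = KH · pCO2 = 10^(−1.48) × 916×10^-6 = 3.033×10^-5 mol/kg
α₀ = 1/(1 + K1/[H⁺] + K1K2/[H⁺]²) = 1/(1 + 10^+1.97 + 10^+0.79) = 0.009951
DIC = [CO2*]/α₀ = 3.033×10^-5 / 0.009951 = 3.048 mmol/kg
[CO3²⁻] = α₂·DIC; α₂ = 0.06136, so [CO3²⁻] = 0.06136 × 3.048 = 0.187 mmol/kg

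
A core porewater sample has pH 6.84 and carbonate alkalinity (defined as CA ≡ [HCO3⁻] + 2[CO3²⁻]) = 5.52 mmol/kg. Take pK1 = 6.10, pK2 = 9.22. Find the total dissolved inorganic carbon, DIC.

DIC = 6.49 mmol/kg

CA = [HCO3⁻] + 2[CO3²⁻] = (α₁ + 2α₂)·DIC
At pH 6.84: [H⁺]/K1 = 10^-0.74 = 0.18197, K2/[H⁺] = 10^-2.38 = 0.0041687
α₁ = 1/(1 + 0.18197 + 0.0041687) = 1/1.1861 = 0.8431; α₂ = α₁·K2/[H⁺] = 0.003515
α₁ + 2α₂ = 0.8501
DIC = CA / (α₁ + 2α₂) = 5.52 / 0.8501 = 6.49 mmol/kg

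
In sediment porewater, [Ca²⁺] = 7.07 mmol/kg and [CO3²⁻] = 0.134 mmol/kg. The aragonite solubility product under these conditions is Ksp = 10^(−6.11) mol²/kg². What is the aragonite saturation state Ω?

Ksp = 10^(−6.11) = 7.762×10^-7
Ω = [Ca²⁺][CO3²⁻]/Ksp = (7.07×10^-3)(0.134×10^-3) / 7.762×10^-7 = 1.22

Ω = 1.22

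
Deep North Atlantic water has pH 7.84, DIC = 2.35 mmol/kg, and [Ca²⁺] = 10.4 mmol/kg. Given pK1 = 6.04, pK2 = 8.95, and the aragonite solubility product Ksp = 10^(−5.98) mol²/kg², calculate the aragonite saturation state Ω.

Ω = 1.66

α₂ = 1 / (1 + [H⁺]/K2 + [H⁺]²/(K1K2)) = 1 / (1 + 10^+1.11 + 10^-0.69)
   = 1 / (1 + 12.882 + 0.20417) = 1/14.087 = 0.07099
[CO3²⁻] = α₂ × DIC = 0.07099 × 2.35 = 0.1668 mmol/kg
Ksp = 10^(−5.98) = 1.047×10^-6
Ω = [Ca²⁺][CO3²⁻]/Ksp = (10.4×10^-3)(1.668×10^-4) / 1.047×10^-6 = 1.66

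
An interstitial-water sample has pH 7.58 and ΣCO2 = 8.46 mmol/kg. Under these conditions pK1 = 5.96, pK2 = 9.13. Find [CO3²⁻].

[CO3²⁻] = 0.227 mmol/kg

α₂ = 1 / (1 + [H⁺]/K2 + [H⁺]²/(K1K2)) = 1 / (1 + 10^+1.55 + 10^-0.07)
   = 1 / (1 + 35.481 + 0.85114) = 1/37.332 = 0.02679
[CO3²⁻] = α₂ × DIC = 0.02679 × 8.46 = 0.227 mmol/kg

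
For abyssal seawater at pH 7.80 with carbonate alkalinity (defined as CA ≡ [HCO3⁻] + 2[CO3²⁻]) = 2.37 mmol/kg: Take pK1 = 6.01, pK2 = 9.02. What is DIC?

CA = [HCO3⁻] + 2[CO3²⁻] = (α₁ + 2α₂)·DIC
At pH 7.80: [H⁺]/K1 = 10^-1.79 = 0.016218, K2/[H⁺] = 10^-1.22 = 0.060256
α₁ = 1/(1 + 0.016218 + 0.060256) = 1/1.0765 = 0.9290; α₂ = α₁·K2/[H⁺] = 0.05598
α₁ + 2α₂ = 1.0409
DIC = CA / (α₁ + 2α₂) = 2.37 / 1.0409 = 2.28 mmol/kg

DIC = 2.28 mmol/kg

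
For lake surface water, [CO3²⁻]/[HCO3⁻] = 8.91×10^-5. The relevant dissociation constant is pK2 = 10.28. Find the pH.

From K2 = [H⁺][CO3²⁻]/[HCO3⁻]:  pH = pK2 + log₁₀([CO3²⁻]/[HCO3⁻])
log₁₀(8.91×10^-5) = -4.050
pH = 10.28 + (-4.050) = 6.23

pH = 6.23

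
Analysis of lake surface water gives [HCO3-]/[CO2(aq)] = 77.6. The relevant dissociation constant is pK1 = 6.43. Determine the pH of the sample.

pH = 8.32

From K1 = [H⁺][HCO3-]/[CO2(aq)]:  pH = pK1 + log₁₀([HCO3-]/[CO2(aq)])
log₁₀(77.6) = +1.890
pH = 6.43 + (+1.890) = 8.32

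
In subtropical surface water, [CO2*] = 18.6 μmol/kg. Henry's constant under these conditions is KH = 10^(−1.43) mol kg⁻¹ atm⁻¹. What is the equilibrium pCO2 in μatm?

pCO2 = 501 μatm

KH = 10^(−1.43) = 3.715×10^-2 mol kg⁻¹ atm⁻¹
pCO2 = [CO2*]/KH = 18.6×10^-6 / 3.715×10^-2 = 5.01×10^-4 atm = 501 μatm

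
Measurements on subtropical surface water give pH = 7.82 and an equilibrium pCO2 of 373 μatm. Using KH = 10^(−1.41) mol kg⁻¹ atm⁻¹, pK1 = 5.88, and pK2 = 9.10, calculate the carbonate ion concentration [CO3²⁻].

[CO2*] = KH · pCO2 = 10^(−1.41) × 373×10^-6 = 1.451×10^-5 mol/kg
α₀ = 1/(1 + K1/[H⁺] + K1K2/[H⁺]²) = 1/(1 + 10^+1.94 + 10^+0.66) = 0.01079
DIC = [CO2*]/α₀ = 1.451×10^-5 / 0.01079 = 1.345 mmol/kg
[CO3²⁻] = α₂·DIC; α₂ = 0.04933, so [CO3²⁻] = 0.04933 × 1.345 = 0.0663 mmol/kg

[CO3²⁻] = 0.0663 mmol/kg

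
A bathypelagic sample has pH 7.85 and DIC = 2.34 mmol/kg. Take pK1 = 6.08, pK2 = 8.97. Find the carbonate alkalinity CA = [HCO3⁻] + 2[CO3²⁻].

CA = [HCO3⁻] + 2[CO3²⁻] = (α₁ + 2α₂)·DIC
At pH 7.85: [H⁺]/K1 = 10^-1.77 = 0.016982, K2/[H⁺] = 10^-1.12 = 0.075858
α₁ = 1/(1 + 0.016982 + 0.075858) = 1/1.0928 = 0.9150; α₂ = α₁·K2/[H⁺] = 0.06941
α₁ + 2α₂ = 1.0539
CA = 1.0539 × 2.34 = 2.47 mmol/kg

CA = 2.47 mmol/kg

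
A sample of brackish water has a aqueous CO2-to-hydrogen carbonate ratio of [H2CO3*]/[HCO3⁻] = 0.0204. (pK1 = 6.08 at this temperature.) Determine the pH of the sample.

From K1 = [H⁺][HCO3⁻]/[H2CO3*]:  pH = pK1 − log₁₀([H2CO3*]/[HCO3⁻])
log₁₀(0.0204) = -1.690
pH = 6.08 − (-1.690) = 7.77

pH = 7.77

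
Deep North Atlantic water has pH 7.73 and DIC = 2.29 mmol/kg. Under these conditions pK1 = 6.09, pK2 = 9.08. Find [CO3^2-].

[CO3²⁻] = 0.0958 mmol/kg

α₂ = 1 / (1 + [H⁺]/K2 + [H⁺]²/(K1K2)) = 1 / (1 + 10^+1.35 + 10^-0.29)
   = 1 / (1 + 22.387 + 0.51286) = 1/23.900 = 0.04184
[CO3²⁻] = α₂ × DIC = 0.04184 × 2.29 = 0.0958 mmol/kg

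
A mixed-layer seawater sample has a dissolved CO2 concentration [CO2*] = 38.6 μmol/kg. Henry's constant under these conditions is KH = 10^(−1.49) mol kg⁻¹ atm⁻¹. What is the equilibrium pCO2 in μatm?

KH = 10^(−1.49) = 3.236×10^-2 mol kg⁻¹ atm⁻¹
pCO2 = [CO2*]/KH = 38.6×10^-6 / 3.236×10^-2 = 1.19×10^-3 atm = 1190 μatm

pCO2 = 1190 μatm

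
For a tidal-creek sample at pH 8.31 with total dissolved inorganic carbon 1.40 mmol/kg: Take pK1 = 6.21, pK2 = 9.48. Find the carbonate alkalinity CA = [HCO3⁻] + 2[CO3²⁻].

CA = 1.48 mmol/kg

CA = [HCO3⁻] + 2[CO3²⁻] = (α₁ + 2α₂)·DIC
At pH 8.31: [H⁺]/K1 = 10^-2.10 = 0.0079433, K2/[H⁺] = 10^-1.17 = 0.067608
α₁ = 1/(1 + 0.0079433 + 0.067608) = 1/1.0756 = 0.9298; α₂ = α₁·K2/[H⁺] = 0.06286
α₁ + 2α₂ = 1.0555
CA = 1.0555 × 1.40 = 1.48 mmol/kg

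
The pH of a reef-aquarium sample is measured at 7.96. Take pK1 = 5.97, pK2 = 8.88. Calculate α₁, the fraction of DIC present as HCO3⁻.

α₁ = 1 / (1 + [H⁺]/K1 + K2/[H⁺]) = 1 / (1 + 10^-1.99 + 10^-0.92)
   = 1 / (1 + 0.010233 + 0.12023) = 1/1.1305 = 0.8846

α₁ = 0.885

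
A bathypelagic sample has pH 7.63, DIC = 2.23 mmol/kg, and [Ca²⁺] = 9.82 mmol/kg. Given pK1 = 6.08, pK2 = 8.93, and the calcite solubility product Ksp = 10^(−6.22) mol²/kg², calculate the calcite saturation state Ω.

Ω = 1.69

α₂ = 1 / (1 + [H⁺]/K2 + [H⁺]²/(K1K2)) = 1 / (1 + 10^+1.30 + 10^-0.25)
   = 1 / (1 + 19.953 + 0.56234) = 1/21.515 = 0.04648
[CO3²⁻] = α₂ × DIC = 0.04648 × 2.23 = 0.1036 mmol/kg
Ksp = 10^(−6.22) = 6.026×10^-7
Ω = [Ca²⁺][CO3²⁻]/Ksp = (9.82×10^-3)(1.036×10^-4) / 6.026×10^-7 = 1.69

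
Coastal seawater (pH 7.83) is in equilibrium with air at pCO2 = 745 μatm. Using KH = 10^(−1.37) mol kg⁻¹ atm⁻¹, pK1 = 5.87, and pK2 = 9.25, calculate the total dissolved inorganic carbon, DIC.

DIC = 3.04 mmol/kg

[CO2*] = KH · pCO2 = 10^(−1.37) × 745×10^-6 = 3.178×10^-5 mol/kg
α₀ = 1/(1 + K1/[H⁺] + K1K2/[H⁺]²) = 1/(1 + 10^+1.96 + 10^+0.54) = 0.01045
DIC = [CO2*]/α₀ = 3.178×10^-5 / 0.01045 = 3.04 mmol/kg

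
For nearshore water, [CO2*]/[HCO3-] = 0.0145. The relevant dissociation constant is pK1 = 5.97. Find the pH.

pH = 7.81

From K1 = [H⁺][HCO3-]/[CO2*]:  pH = pK1 − log₁₀([CO2*]/[HCO3-])
log₁₀(0.0145) = -1.839
pH = 5.97 − (-1.839) = 7.81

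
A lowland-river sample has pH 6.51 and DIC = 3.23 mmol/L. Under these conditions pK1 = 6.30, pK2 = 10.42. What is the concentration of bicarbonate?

α₁ = 1 / (1 + [H⁺]/K1 + K2/[H⁺]) = 1 / (1 + 10^-0.21 + 10^-3.91)
   = 1 / (1 + 0.61660 + 0.00012303) = 1/1.6167 = 0.6185
[HCO3⁻] = α₁ × DIC = 0.6185 × 3.23 = 2.00 mmol/L

[HCO3⁻] = 2.00 mmol/L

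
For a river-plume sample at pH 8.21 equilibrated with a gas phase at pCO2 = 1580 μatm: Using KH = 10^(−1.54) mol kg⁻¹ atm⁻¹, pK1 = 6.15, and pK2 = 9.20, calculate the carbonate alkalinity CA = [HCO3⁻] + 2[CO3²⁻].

CA = 6.30 mmol/kg

[CO2*] = KH · pCO2 = 10^(−1.54) × 1580×10^-6 = 4.557×10^-5 mol/kg
α₀ = 1/(1 + K1/[H⁺] + K1K2/[H⁺]²) = 1/(1 + 10^+2.06 + 10^+1.07) = 0.007839
DIC = [CO2*]/α₀ = 4.557×10^-5 / 0.007839 = 5.813 mmol/kg
CA = (α₁ + 2α₂)·DIC = (0.9001 + 2×0.09210) × 5.813 = 6.30 mmol/kg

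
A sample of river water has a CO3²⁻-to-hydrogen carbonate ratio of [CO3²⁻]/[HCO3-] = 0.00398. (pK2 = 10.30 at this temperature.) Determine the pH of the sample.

From K2 = [H⁺][CO3²⁻]/[HCO3-]:  pH = pK2 + log₁₀([CO3²⁻]/[HCO3-])
log₁₀(0.00398) = -2.400
pH = 10.30 + (-2.400) = 7.90

pH = 7.90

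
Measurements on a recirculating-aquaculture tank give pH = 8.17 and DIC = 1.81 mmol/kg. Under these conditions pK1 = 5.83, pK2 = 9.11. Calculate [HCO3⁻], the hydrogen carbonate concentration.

α₁ = 1 / (1 + [H⁺]/K1 + K2/[H⁺]) = 1 / (1 + 10^-2.34 + 10^-0.94)
   = 1 / (1 + 0.0045709 + 0.11482) = 1/1.1194 = 0.8933
[HCO3⁻] = α₁ × DIC = 0.8933 × 1.81 = 1.62 mmol/kg

[HCO3⁻] = 1.62 mmol/kg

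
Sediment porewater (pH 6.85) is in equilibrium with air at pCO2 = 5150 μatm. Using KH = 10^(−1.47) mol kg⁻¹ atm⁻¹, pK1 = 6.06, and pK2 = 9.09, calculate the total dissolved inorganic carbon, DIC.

[CO2*] = KH · pCO2 = 10^(−1.47) × 5150×10^-6 = 1.745×10^-4 mol/kg
α₀ = 1/(1 + K1/[H⁺] + K1K2/[H⁺]²) = 1/(1 + 10^+0.79 + 10^-1.45) = 0.1389
DIC = [CO2*]/α₀ = 1.745×10^-4 / 0.1389 = 1.26 mmol/kg

DIC = 1.26 mmol/kg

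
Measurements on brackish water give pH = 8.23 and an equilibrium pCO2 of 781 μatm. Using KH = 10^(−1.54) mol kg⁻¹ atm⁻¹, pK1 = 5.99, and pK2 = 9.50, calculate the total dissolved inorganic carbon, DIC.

[CO2*] = KH · pCO2 = 10^(−1.54) × 781×10^-6 = 2.252×10^-5 mol/kg
α₀ = 1/(1 + K1/[H⁺] + K1K2/[H⁺]²) = 1/(1 + 10^+2.24 + 10^+0.97) = 0.005431
DIC = [CO2*]/α₀ = 2.252×10^-5 / 0.005431 = 4.15 mmol/kg

DIC = 4.15 mmol/kg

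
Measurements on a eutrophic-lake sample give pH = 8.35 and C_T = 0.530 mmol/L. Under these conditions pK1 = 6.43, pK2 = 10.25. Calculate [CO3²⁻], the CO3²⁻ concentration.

α₂ = 1 / (1 + [H⁺]/K2 + [H⁺]²/(K1K2)) = 1 / (1 + 10^+1.90 + 10^-0.02)
   = 1 / (1 + 79.433 + 0.95499) = 1/81.388 = 0.01229
[CO3²⁻] = α₂ × DIC = 0.01229 × 0.530 = 0.00651 mmol/L = 6.51 μmol/L

[CO3²⁻] = 6.51 μmol/L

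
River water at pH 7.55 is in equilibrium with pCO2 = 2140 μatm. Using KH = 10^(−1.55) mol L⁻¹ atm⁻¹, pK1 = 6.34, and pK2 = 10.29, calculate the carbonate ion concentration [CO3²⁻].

[CO3²⁻] = 1.78 μmol/L

[CO2*] = KH · pCO2 = 10^(−1.55) × 2140×10^-6 = 6.031×10^-5 mol/L
α₀ = 1/(1 + K1/[H⁺] + K1K2/[H⁺]²) = 1/(1 + 10^+1.21 + 10^-1.53) = 0.05798
DIC = [CO2*]/α₀ = 6.031×10^-5 / 0.05798 = 1.040 mmol/L
[CO3²⁻] = α₂·DIC; α₂ = 0.001711, so [CO3²⁻] = 0.001711 × 1.040 = 0.00178 mmol/L = 1.78 μmol/L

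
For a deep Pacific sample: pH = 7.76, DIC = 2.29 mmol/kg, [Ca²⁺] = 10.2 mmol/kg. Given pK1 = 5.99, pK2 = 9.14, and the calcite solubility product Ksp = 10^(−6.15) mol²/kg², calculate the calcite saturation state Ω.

α₂ = 1 / (1 + [H⁺]/K2 + [H⁺]²/(K1K2)) = 1 / (1 + 10^+1.38 + 10^-0.39)
   = 1 / (1 + 23.988 + 0.40738) = 1/25.396 = 0.03938
[CO3²⁻] = α₂ × DIC = 0.03938 × 2.29 = 0.09017 mmol/kg
Ksp = 10^(−6.15) = 7.079×10^-7
Ω = [Ca²⁺][CO3²⁻]/Ksp = (10.2×10^-3)(9.017×10^-5) / 7.079×10^-7 = 1.30

Ω = 1.30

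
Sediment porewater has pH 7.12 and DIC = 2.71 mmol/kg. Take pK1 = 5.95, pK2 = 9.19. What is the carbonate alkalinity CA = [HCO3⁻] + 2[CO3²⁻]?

CA = 2.56 mmol/kg

CA = [HCO3⁻] + 2[CO3²⁻] = (α₁ + 2α₂)·DIC
At pH 7.12: [H⁺]/K1 = 10^-1.17 = 0.067608, K2/[H⁺] = 10^-2.07 = 0.0085114
α₁ = 1/(1 + 0.067608 + 0.0085114) = 1/1.0761 = 0.9293; α₂ = α₁·K2/[H⁺] = 0.007909
α₁ + 2α₂ = 0.9451
CA = 0.9451 × 2.71 = 2.56 mmol/kg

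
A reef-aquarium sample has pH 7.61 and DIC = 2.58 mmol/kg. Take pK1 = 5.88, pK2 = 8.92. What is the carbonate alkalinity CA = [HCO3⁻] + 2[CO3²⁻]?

CA = 2.65 mmol/kg

CA = [HCO3⁻] + 2[CO3²⁻] = (α₁ + 2α₂)·DIC
At pH 7.61: [H⁺]/K1 = 10^-1.73 = 0.018621, K2/[H⁺] = 10^-1.31 = 0.048978
α₁ = 1/(1 + 0.018621 + 0.048978) = 1/1.0676 = 0.9367; α₂ = α₁·K2/[H⁺] = 0.04588
α₁ + 2α₂ = 1.0284
CA = 1.0284 × 2.58 = 2.65 mmol/kg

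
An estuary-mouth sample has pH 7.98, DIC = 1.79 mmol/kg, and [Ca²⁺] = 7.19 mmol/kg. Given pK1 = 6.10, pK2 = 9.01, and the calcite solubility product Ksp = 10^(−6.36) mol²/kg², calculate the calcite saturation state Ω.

α₂ = 1 / (1 + [H⁺]/K2 + [H⁺]²/(K1K2)) = 1 / (1 + 10^+1.03 + 10^-0.85)
   = 1 / (1 + 10.715 + 0.14125) = 1/11.856 = 0.08434
[CO3²⁻] = α₂ × DIC = 0.08434 × 1.79 = 0.1510 mmol/kg
Ksp = 10^(−6.36) = 4.365×10^-7
Ω = [Ca²⁺][CO3²⁻]/Ksp = (7.19×10^-3)(1.510×10^-4) / 4.365×10^-7 = 2.49

Ω = 2.49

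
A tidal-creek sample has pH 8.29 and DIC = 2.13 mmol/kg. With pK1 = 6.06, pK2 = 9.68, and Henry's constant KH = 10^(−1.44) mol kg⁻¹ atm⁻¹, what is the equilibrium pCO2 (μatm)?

pCO2 = 330 μatm

α₀ = 1 / (1 + K1/[H⁺] + K1K2/[H⁺]²) = 1 / (1 + 10^+2.23 + 10^+0.84)
   = 1 / (1 + 169.82 + 6.9183) = 1/177.74 = 0.005626
[CO2*] = α₀ × DIC = 0.005626 × 2.13 = 0.01198 mmol/kg = 11.98 μmol/kg
pCO2 = [CO2*]/KH = 1.198×10^-5 / 3.631×10^-2 = 330 μatm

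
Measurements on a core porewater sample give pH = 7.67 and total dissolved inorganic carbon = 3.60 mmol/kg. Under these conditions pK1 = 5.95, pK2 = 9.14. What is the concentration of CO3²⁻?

α₂ = 1 / (1 + [H⁺]/K2 + [H⁺]²/(K1K2)) = 1 / (1 + 10^+1.47 + 10^-0.25)
   = 1 / (1 + 29.512 + 0.56234) = 1/31.074 = 0.03218
[CO3²⁻] = α₂ × DIC = 0.03218 × 3.60 = 0.116 mmol/kg

[CO3²⁻] = 0.116 mmol/kg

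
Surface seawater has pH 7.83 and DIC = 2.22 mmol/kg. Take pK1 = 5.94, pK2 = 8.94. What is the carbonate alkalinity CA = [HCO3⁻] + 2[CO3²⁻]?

CA = [HCO3⁻] + 2[CO3²⁻] = (α₁ + 2α₂)·DIC
At pH 7.83: [H⁺]/K1 = 10^-1.89 = 0.012882, K2/[H⁺] = 10^-1.11 = 0.077625
α₁ = 1/(1 + 0.012882 + 0.077625) = 1/1.0905 = 0.9170; α₂ = α₁·K2/[H⁺] = 0.07118
α₁ + 2α₂ = 1.0594
CA = 1.0594 × 2.22 = 2.35 mmol/kg

CA = 2.35 mmol/kg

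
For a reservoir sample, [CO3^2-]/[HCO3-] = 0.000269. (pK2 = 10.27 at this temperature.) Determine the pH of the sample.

pH = 6.70

From K2 = [H⁺][CO3^2-]/[HCO3-]:  pH = pK2 + log₁₀([CO3^2-]/[HCO3-])
log₁₀(0.000269) = -3.570
pH = 10.27 + (-3.570) = 6.70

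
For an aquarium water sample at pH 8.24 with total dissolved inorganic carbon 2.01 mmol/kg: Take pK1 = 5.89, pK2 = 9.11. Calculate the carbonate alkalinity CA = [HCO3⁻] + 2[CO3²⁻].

CA = 2.24 mmol/kg

CA = [HCO3⁻] + 2[CO3²⁻] = (α₁ + 2α₂)·DIC
At pH 8.24: [H⁺]/K1 = 10^-2.35 = 0.0044668, K2/[H⁺] = 10^-0.87 = 0.13490
α₁ = 1/(1 + 0.0044668 + 0.13490) = 1/1.1394 = 0.8777; α₂ = α₁·K2/[H⁺] = 0.1184
α₁ + 2α₂ = 1.1145
CA = 1.1145 × 2.01 = 2.24 mmol/kg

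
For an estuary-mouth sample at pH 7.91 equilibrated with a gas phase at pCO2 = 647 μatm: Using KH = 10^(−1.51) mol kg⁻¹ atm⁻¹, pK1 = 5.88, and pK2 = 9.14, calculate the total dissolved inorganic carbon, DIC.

DIC = 2.29 mmol/kg

[CO2*] = KH · pCO2 = 10^(−1.51) × 647×10^-6 = 1.999×10^-5 mol/kg
α₀ = 1/(1 + K1/[H⁺] + K1K2/[H⁺]²) = 1/(1 + 10^+2.03 + 10^+0.80) = 0.008737
DIC = [CO2*]/α₀ = 1.999×10^-5 / 0.008737 = 2.29 mmol/kg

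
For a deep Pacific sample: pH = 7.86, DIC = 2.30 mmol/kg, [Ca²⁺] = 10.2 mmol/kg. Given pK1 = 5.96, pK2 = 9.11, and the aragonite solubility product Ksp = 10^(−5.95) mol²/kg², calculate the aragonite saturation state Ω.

α₂ = 1 / (1 + [H⁺]/K2 + [H⁺]²/(K1K2)) = 1 / (1 + 10^+1.25 + 10^-0.65)
   = 1 / (1 + 17.783 + 0.22387) = 1/19.007 = 0.05261
[CO3²⁻] = α₂ × DIC = 0.05261 × 2.30 = 0.1210 mmol/kg
Ksp = 10^(−5.95) = 1.122×10^-6
Ω = [Ca²⁺][CO3²⁻]/Ksp = (10.2×10^-3)(1.210×10^-4) / 1.122×10^-6 = 1.10

Ω = 1.10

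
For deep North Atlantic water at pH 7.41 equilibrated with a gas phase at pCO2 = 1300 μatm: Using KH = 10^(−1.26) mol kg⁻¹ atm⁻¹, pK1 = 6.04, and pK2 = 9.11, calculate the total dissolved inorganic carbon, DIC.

[CO2*] = KH · pCO2 = 10^(−1.26) × 1300×10^-6 = 7.144×10^-5 mol/kg
α₀ = 1/(1 + K1/[H⁺] + K1K2/[H⁺]²) = 1/(1 + 10^+1.37 + 10^-0.33) = 0.04014
DIC = [CO2*]/α₀ = 7.144×10^-5 / 0.04014 = 1.78 mmol/kg

DIC = 1.78 mmol/kg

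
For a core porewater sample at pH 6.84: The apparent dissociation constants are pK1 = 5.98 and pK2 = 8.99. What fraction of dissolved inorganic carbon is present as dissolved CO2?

α₀ = 1 / (1 + K1/[H⁺] + K1K2/[H⁺]²) = 1 / (1 + 10^+0.86 + 10^-1.29)
   = 1 / (1 + 7.2444 + 0.051286) = 1/8.2956 = 0.1205

α₀ = 0.121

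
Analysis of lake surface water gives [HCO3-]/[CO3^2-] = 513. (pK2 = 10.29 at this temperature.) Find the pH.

From K2 = [H⁺][CO3^2-]/[HCO3-]:  pH = pK2 − log₁₀([HCO3-]/[CO3^2-])
log₁₀(513) = +2.710
pH = 10.29 − (+2.710) = 7.58

pH = 7.58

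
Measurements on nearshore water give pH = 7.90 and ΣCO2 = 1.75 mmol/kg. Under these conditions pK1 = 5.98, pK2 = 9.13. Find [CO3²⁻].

[CO3²⁻] = 0.0962 mmol/kg

α₂ = 1 / (1 + [H⁺]/K2 + [H⁺]²/(K1K2)) = 1 / (1 + 10^+1.23 + 10^-0.69)
   = 1 / (1 + 16.982 + 0.20417) = 1/18.187 = 0.05499
[CO3²⁻] = α₂ × DIC = 0.05499 × 1.75 = 0.0962 mmol/kg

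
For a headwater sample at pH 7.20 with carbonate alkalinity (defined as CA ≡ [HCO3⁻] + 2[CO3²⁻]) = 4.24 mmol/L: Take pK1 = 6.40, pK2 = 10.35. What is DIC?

DIC = 4.91 mmol/L

CA = [HCO3⁻] + 2[CO3²⁻] = (α₁ + 2α₂)·DIC
At pH 7.20: [H⁺]/K1 = 10^-0.80 = 0.15849, K2/[H⁺] = 10^-3.15 = 0.00070795
α₁ = 1/(1 + 0.15849 + 0.00070795) = 1/1.1592 = 0.8627; α₂ = α₁·K2/[H⁺] = 0.0006107
α₁ + 2α₂ = 0.8639
DIC = CA / (α₁ + 2α₂) = 4.24 / 0.8639 = 4.91 mmol/L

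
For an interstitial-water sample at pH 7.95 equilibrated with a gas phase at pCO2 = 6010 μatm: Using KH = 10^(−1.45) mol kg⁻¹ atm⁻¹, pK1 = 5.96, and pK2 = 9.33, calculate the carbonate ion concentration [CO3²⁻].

[CO3²⁻] = 0.869 mmol/kg

[CO2*] = KH · pCO2 = 10^(−1.45) × 6010×10^-6 = 2.132×10^-4 mol/kg
α₀ = 1/(1 + K1/[H⁺] + K1K2/[H⁺]²) = 1/(1 + 10^+1.99 + 10^+0.61) = 0.009728
DIC = [CO2*]/α₀ = 2.132×10^-4 / 0.009728 = 21.92 mmol/kg
[CO3²⁻] = α₂·DIC; α₂ = 0.03963, so [CO3²⁻] = 0.03963 × 21.92 = 0.869 mmol/kg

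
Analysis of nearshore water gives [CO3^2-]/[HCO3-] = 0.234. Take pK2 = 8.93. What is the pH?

From K2 = [H⁺][CO3^2-]/[HCO3-]:  pH = pK2 + log₁₀([CO3^2-]/[HCO3-])
log₁₀(0.234) = -0.631
pH = 8.93 + (-0.631) = 8.30

pH = 8.30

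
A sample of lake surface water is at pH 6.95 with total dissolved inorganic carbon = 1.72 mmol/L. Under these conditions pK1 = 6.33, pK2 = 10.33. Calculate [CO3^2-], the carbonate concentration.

α₂ = 1 / (1 + [H⁺]/K2 + [H⁺]²/(K1K2)) = 1 / (1 + 10^+3.38 + 10^+2.76)
   = 1 / (1 + 2398.8 + 575.44) = 1/2975.3 = 0.0003361
[CO3²⁻] = α₂ × DIC = 0.0003361 × 1.72 = 0.000578 mmol/L = 0.578 μmol/L

[CO3²⁻] = 0.578 μmol/L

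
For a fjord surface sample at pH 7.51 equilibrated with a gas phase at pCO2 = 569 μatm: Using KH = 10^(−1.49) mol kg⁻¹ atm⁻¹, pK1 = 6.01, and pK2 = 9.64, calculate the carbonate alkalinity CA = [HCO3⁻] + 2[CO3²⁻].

[CO2*] = KH · pCO2 = 10^(−1.49) × 569×10^-6 = 1.841×10^-5 mol/kg
α₀ = 1/(1 + K1/[H⁺] + K1K2/[H⁺]²) = 1/(1 + 10^+1.50 + 10^-0.63) = 0.03043
DIC = [CO2*]/α₀ = 1.841×10^-5 / 0.03043 = 0.6050 mmol/kg
CA = (α₁ + 2α₂)·DIC = (0.9624 + 2×0.007135) × 0.6050 = 0.591 mmol/kg

CA = 0.591 mmol/kg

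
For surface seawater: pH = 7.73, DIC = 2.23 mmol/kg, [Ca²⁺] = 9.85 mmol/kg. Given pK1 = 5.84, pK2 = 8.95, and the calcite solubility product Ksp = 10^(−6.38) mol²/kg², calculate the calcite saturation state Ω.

Ω = 2.96

α₂ = 1 / (1 + [H⁺]/K2 + [H⁺]²/(K1K2)) = 1 / (1 + 10^+1.22 + 10^-0.67)
   = 1 / (1 + 16.596 + 0.21380) = 1/17.810 = 0.05615
[CO3²⁻] = α₂ × DIC = 0.05615 × 2.23 = 0.1252 mmol/kg
Ksp = 10^(−6.38) = 4.169×10^-7
Ω = [Ca²⁺][CO3²⁻]/Ksp = (9.85×10^-3)(1.252×10^-4) / 4.169×10^-7 = 2.96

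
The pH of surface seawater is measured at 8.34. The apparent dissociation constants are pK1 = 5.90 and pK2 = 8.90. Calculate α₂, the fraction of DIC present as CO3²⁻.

α₂ = 1 / (1 + [H⁺]/K2 + [H⁺]²/(K1K2)) = 1 / (1 + 10^+0.56 + 10^-1.88)
   = 1 / (1 + 3.6308 + 0.013183) = 1/4.6440 = 0.2153

α₂ = 0.215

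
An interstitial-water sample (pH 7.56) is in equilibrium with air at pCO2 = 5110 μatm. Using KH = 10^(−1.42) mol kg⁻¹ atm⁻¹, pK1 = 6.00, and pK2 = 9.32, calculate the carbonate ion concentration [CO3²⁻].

[CO3²⁻] = 0.123 mmol/kg

[CO2*] = KH · pCO2 = 10^(−1.42) × 5110×10^-6 = 1.943×10^-4 mol/kg
α₀ = 1/(1 + K1/[H⁺] + K1K2/[H⁺]²) = 1/(1 + 10^+1.56 + 10^-0.20) = 0.02636
DIC = [CO2*]/α₀ = 1.943×10^-4 / 0.02636 = 7.371 mmol/kg
[CO3²⁻] = α₂·DIC; α₂ = 0.01663, so [CO3²⁻] = 0.01663 × 7.371 = 0.123 mmol/kg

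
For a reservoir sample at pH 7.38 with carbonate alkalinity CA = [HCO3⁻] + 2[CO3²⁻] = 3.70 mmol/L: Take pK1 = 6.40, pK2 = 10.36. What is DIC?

CA = [HCO3⁻] + 2[CO3²⁻] = (α₁ + 2α₂)·DIC
At pH 7.38: [H⁺]/K1 = 10^-0.98 = 0.10471, K2/[H⁺] = 10^-2.98 = 0.0010471
α₁ = 1/(1 + 0.10471 + 0.0010471) = 1/1.1058 = 0.9044; α₂ = α₁·K2/[H⁺] = 0.0009470
α₁ + 2α₂ = 0.9062
DIC = CA / (α₁ + 2α₂) = 3.70 / 0.9062 = 4.08 mmol/L

DIC = 4.08 mmol/L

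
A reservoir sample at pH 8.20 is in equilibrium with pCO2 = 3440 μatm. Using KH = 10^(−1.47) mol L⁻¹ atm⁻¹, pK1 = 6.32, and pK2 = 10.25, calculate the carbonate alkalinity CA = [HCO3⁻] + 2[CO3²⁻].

CA = 9.00 mmol/L

[CO2*] = KH · pCO2 = 10^(−1.47) × 3440×10^-6 = 1.166×10^-4 mol/L
α₀ = 1/(1 + K1/[H⁺] + K1K2/[H⁺]²) = 1/(1 + 10^+1.88 + 10^-0.17) = 0.01290
DIC = [CO2*]/α₀ = 1.166×10^-4 / 0.01290 = 9.038 mmol/L
CA = (α₁ + 2α₂)·DIC = (0.9784 + 2×0.008720) × 9.038 = 9.00 mmol/L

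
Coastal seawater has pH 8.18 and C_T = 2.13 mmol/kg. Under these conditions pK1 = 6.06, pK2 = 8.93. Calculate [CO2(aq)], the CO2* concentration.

α₀ = 1 / (1 + K1/[H⁺] + K1K2/[H⁺]²) = 1 / (1 + 10^+2.12 + 10^+1.37)
   = 1 / (1 + 131.83 + 23.442) = 1/156.27 = 0.006399
[CO2*] = α₀ × DIC = 0.006399 × 2.13 = 0.0136 mmol/kg = 13.6 μmol/kg

[CO2*] = 13.6 μmol/kg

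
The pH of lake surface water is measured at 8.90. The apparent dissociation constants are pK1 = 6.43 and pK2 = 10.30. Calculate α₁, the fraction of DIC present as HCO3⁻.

α₁ = 0.959

α₁ = 1 / (1 + [H⁺]/K1 + K2/[H⁺]) = 1 / (1 + 10^-2.47 + 10^-1.40)
   = 1 / (1 + 0.0033884 + 0.039811) = 1/1.0432 = 0.9586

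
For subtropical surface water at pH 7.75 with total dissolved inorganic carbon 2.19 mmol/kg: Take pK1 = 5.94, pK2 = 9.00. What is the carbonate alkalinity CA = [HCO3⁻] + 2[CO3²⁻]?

CA = 2.27 mmol/kg

CA = [HCO3⁻] + 2[CO3²⁻] = (α₁ + 2α₂)·DIC
At pH 7.75: [H⁺]/K1 = 10^-1.81 = 0.015488, K2/[H⁺] = 10^-1.25 = 0.056234
α₁ = 1/(1 + 0.015488 + 0.056234) = 1/1.0717 = 0.9331; α₂ = α₁·K2/[H⁺] = 0.05247
α₁ + 2α₂ = 1.0380
CA = 1.0380 × 2.19 = 2.27 mmol/kg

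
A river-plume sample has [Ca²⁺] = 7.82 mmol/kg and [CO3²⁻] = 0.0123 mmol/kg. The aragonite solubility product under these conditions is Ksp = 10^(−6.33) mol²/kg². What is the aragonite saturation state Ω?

Ksp = 10^(−6.33) = 4.677×10^-7
Ω = [Ca²⁺][CO3²⁻]/Ksp = (7.82×10^-3)(0.0123×10^-3) / 4.677×10^-7 = 0.206

Ω = 0.206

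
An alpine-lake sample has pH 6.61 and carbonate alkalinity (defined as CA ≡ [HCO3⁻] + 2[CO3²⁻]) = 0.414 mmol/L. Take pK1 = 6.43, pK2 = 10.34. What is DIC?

CA = [HCO3⁻] + 2[CO3²⁻] = (α₁ + 2α₂)·DIC
At pH 6.61: [H⁺]/K1 = 10^-0.18 = 0.66069, K2/[H⁺] = 10^-3.73 = 0.00018621
α₁ = 1/(1 + 0.66069 + 0.00018621) = 1/1.6609 = 0.6021; α₂ = α₁·K2/[H⁺] = 0.0001121
α₁ + 2α₂ = 0.6023
DIC = CA / (α₁ + 2α₂) = 0.414 / 0.6023 = 0.687 mmol/L

DIC = 0.687 mmol/L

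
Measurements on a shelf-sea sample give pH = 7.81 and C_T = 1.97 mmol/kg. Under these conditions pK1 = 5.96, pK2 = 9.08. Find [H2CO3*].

[CO2*] = 0.0261 mmol/kg

α₀ = 1 / (1 + K1/[H⁺] + K1K2/[H⁺]²) = 1 / (1 + 10^+1.85 + 10^+0.58)
   = 1 / (1 + 70.795 + 3.8019) = 1/75.596 = 0.01323
[CO2*] = α₀ × DIC = 0.01323 × 1.97 = 0.0261 mmol/kg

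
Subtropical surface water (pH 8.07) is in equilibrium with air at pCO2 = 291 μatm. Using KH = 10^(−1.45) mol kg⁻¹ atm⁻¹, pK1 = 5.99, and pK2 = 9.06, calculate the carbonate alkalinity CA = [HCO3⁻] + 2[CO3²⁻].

CA = 1.50 mmol/kg

[CO2*] = KH · pCO2 = 10^(−1.45) × 291×10^-6 = 1.033×10^-5 mol/kg
α₀ = 1/(1 + K1/[H⁺] + K1K2/[H⁺]²) = 1/(1 + 10^+2.08 + 10^+1.09) = 0.007489
DIC = [CO2*]/α₀ = 1.033×10^-5 / 0.007489 = 1.379 mmol/kg
CA = (α₁ + 2α₂)·DIC = (0.9004 + 2×0.09213) × 1.379 = 1.50 mmol/kg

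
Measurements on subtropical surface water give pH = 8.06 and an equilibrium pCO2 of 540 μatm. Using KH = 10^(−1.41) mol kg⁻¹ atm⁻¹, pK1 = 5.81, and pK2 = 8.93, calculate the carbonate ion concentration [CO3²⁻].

[CO3²⁻] = 0.504 mmol/kg

[CO2*] = KH · pCO2 = 10^(−1.41) × 540×10^-6 = 2.101×10^-5 mol/kg
α₀ = 1/(1 + K1/[H⁺] + K1K2/[H⁺]²) = 1/(1 + 10^+2.25 + 10^+1.38) = 0.004931
DIC = [CO2*]/α₀ = 2.101×10^-5 / 0.004931 = 4.261 mmol/kg
[CO3²⁻] = α₂·DIC; α₂ = 0.1183, so [CO3²⁻] = 0.1183 × 4.261 = 0.504 mmol/kg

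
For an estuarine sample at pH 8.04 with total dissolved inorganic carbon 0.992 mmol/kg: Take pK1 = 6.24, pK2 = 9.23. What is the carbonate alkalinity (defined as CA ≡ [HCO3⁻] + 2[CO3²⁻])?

CA = [HCO3⁻] + 2[CO3²⁻] = (α₁ + 2α₂)·DIC
At pH 8.04: [H⁺]/K1 = 10^-1.80 = 0.015849, K2/[H⁺] = 10^-1.19 = 0.064565
α₁ = 1/(1 + 0.015849 + 0.064565) = 1/1.0804 = 0.9256; α₂ = α₁·K2/[H⁺] = 0.05976
α₁ + 2α₂ = 1.0451
CA = 1.0451 × 0.992 = 1.04 mmol/kg

CA = 1.04 mmol/kg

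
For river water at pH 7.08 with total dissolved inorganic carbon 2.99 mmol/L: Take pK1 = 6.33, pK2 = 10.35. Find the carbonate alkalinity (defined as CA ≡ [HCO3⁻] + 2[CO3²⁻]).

CA = 2.54 mmol/L

CA = [HCO3⁻] + 2[CO3²⁻] = (α₁ + 2α₂)·DIC
At pH 7.08: [H⁺]/K1 = 10^-0.75 = 0.17783, K2/[H⁺] = 10^-3.27 = 0.00053703
α₁ = 1/(1 + 0.17783 + 0.00053703) = 1/1.1784 = 0.8486; α₂ = α₁·K2/[H⁺] = 0.0004557
α₁ + 2α₂ = 0.8495
CA = 0.8495 × 2.99 = 2.54 mmol/L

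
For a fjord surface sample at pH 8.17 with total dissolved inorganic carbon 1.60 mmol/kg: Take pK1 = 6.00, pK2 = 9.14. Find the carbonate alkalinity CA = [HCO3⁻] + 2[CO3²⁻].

CA = 1.74 mmol/kg

CA = [HCO3⁻] + 2[CO3²⁻] = (α₁ + 2α₂)·DIC
At pH 8.17: [H⁺]/K1 = 10^-2.17 = 0.0067608, K2/[H⁺] = 10^-0.97 = 0.10715
α₁ = 1/(1 + 0.0067608 + 0.10715) = 1/1.1139 = 0.8977; α₂ = α₁·K2/[H⁺] = 0.09619
α₁ + 2α₂ = 1.0901
CA = 1.0901 × 1.60 = 1.74 mmol/kg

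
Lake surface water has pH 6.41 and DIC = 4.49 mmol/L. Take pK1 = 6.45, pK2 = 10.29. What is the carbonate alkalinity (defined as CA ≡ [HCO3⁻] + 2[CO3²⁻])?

CA = 2.14 mmol/L

CA = [HCO3⁻] + 2[CO3²⁻] = (α₁ + 2α₂)·DIC
At pH 6.41: [H⁺]/K1 = 10^0.04 = 1.0965, K2/[H⁺] = 10^-3.88 = 0.00013183
α₁ = 1/(1 + 1.0965 + 0.00013183) = 1/2.0966 = 0.4770; α₂ = α₁·K2/[H⁺] = 6.288×10^-5
α₁ + 2α₂ = 0.4771
CA = 0.4771 × 4.49 = 2.14 mmol/L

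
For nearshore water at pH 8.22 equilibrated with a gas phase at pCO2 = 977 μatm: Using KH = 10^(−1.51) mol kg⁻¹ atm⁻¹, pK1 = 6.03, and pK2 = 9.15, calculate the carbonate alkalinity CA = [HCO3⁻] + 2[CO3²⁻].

CA = 5.78 mmol/kg

[CO2*] = KH · pCO2 = 10^(−1.51) × 977×10^-6 = 3.019×10^-5 mol/kg
α₀ = 1/(1 + K1/[H⁺] + K1K2/[H⁺]²) = 1/(1 + 10^+2.19 + 10^+1.26) = 0.005745
DIC = [CO2*]/α₀ = 3.019×10^-5 / 0.005745 = 5.256 mmol/kg
CA = (α₁ + 2α₂)·DIC = (0.8897 + 2×0.1045) × 5.256 = 5.78 mmol/kg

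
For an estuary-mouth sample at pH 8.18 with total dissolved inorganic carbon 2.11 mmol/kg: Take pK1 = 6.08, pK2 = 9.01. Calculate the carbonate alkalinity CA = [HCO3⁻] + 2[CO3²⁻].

CA = 2.37 mmol/kg

CA = [HCO3⁻] + 2[CO3²⁻] = (α₁ + 2α₂)·DIC
At pH 8.18: [H⁺]/K1 = 10^-2.10 = 0.0079433, K2/[H⁺] = 10^-0.83 = 0.14791
α₁ = 1/(1 + 0.0079433 + 0.14791) = 1/1.1559 = 0.8652; α₂ = α₁·K2/[H⁺] = 0.1280
α₁ + 2α₂ = 1.1211
CA = 1.1211 × 2.11 = 2.37 mmol/kg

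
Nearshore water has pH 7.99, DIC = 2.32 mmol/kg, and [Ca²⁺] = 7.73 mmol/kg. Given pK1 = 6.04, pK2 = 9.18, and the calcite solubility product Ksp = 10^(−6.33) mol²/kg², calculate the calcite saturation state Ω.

Ω = 2.30

α₂ = 1 / (1 + [H⁺]/K2 + [H⁺]²/(K1K2)) = 1 / (1 + 10^+1.19 + 10^-0.76)
   = 1 / (1 + 15.488 + 0.17378) = 1/16.662 = 0.06002
[CO3²⁻] = α₂ × DIC = 0.06002 × 2.32 = 0.1392 mmol/kg
Ksp = 10^(−6.33) = 4.677×10^-7
Ω = [Ca²⁺][CO3²⁻]/Ksp = (7.73×10^-3)(1.392×10^-4) / 4.677×10^-7 = 2.30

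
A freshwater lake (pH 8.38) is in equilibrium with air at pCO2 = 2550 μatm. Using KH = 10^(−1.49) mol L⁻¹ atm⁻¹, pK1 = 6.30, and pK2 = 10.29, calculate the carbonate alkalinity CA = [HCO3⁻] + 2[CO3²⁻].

CA = 10.2 mmol/L

[CO2*] = KH · pCO2 = 10^(−1.49) × 2550×10^-6 = 8.252×10^-5 mol/L
α₀ = 1/(1 + K1/[H⁺] + K1K2/[H⁺]²) = 1/(1 + 10^+2.08 + 10^+0.17) = 0.008150
DIC = [CO2*]/α₀ = 8.252×10^-5 / 0.008150 = 10.13 mmol/L
CA = (α₁ + 2α₂)·DIC = (0.9798 + 2×0.01205) × 10.13 = 10.2 mmol/L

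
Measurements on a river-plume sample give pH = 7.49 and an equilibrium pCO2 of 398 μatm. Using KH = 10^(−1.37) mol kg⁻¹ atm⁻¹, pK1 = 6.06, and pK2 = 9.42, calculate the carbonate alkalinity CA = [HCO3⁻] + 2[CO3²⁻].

[CO2*] = KH · pCO2 = 10^(−1.37) × 398×10^-6 = 1.698×10^-5 mol/kg
α₀ = 1/(1 + K1/[H⁺] + K1K2/[H⁺]²) = 1/(1 + 10^+1.43 + 10^-0.50) = 0.03542
DIC = [CO2*]/α₀ = 1.698×10^-5 / 0.03542 = 0.4793 mmol/kg
CA = (α₁ + 2α₂)·DIC = (0.9534 + 2×0.01120) × 0.4793 = 0.468 mmol/kg

CA = 0.468 mmol/kg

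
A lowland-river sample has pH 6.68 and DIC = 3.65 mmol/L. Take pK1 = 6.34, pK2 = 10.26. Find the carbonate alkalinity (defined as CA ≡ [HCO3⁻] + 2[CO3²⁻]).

CA = [HCO3⁻] + 2[CO3²⁻] = (α₁ + 2α₂)·DIC
At pH 6.68: [H⁺]/K1 = 10^-0.34 = 0.45709, K2/[H⁺] = 10^-3.58 = 0.00026303
α₁ = 1/(1 + 0.45709 + 0.00026303) = 1/1.4574 = 0.6862; α₂ = α₁·K2/[H⁺] = 0.0001805
α₁ + 2α₂ = 0.6865
CA = 0.6865 × 3.65 = 2.51 mmol/L

CA = 2.51 mmol/L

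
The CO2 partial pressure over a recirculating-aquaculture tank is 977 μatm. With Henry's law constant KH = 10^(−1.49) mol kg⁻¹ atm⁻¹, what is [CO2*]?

KH = 10^(−1.49) = 3.236×10^-2 mol kg⁻¹ atm⁻¹
[CO2*] = KH · pCO2 = 3.236×10^-2 × 977×10^-6 atm = 3.16×10^-5 mol/kg

[CO2*] = 31.6 μmol/kg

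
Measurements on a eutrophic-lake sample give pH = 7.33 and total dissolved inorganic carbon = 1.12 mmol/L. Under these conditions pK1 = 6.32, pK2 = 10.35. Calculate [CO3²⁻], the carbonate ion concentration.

[CO3²⁻] = 0.974 μmol/L

α₂ = 1 / (1 + [H⁺]/K2 + [H⁺]²/(K1K2)) = 1 / (1 + 10^+3.02 + 10^+2.01)
   = 1 / (1 + 1047.1 + 102.33) = 1/1150.5 = 0.0008692
[CO3²⁻] = α₂ × DIC = 0.0008692 × 1.12 = 0.000974 mmol/L = 0.974 μmol/L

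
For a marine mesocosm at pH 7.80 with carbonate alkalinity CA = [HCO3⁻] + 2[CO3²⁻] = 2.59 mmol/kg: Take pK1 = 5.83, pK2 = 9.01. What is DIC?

CA = [HCO3⁻] + 2[CO3²⁻] = (α₁ + 2α₂)·DIC
At pH 7.80: [H⁺]/K1 = 10^-1.97 = 0.010715, K2/[H⁺] = 10^-1.21 = 0.061660
α₁ = 1/(1 + 0.010715 + 0.061660) = 1/1.0724 = 0.9325; α₂ = α₁·K2/[H⁺] = 0.05750
α₁ + 2α₂ = 1.0475
DIC = CA / (α₁ + 2α₂) = 2.59 / 1.0475 = 2.47 mmol/kg

DIC = 2.47 mmol/kg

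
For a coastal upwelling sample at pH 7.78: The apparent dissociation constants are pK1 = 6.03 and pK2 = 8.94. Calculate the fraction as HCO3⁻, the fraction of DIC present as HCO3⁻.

α₁ = 1 / (1 + [H⁺]/K1 + K2/[H⁺]) = 1 / (1 + 10^-1.75 + 10^-1.16)
   = 1 / (1 + 0.017783 + 0.069183) = 1/1.0870 = 0.9200

α₁ = 0.920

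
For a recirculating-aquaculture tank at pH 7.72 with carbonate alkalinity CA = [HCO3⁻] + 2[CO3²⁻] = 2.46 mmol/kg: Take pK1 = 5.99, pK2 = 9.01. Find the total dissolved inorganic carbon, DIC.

CA = [HCO3⁻] + 2[CO3²⁻] = (α₁ + 2α₂)·DIC
At pH 7.72: [H⁺]/K1 = 10^-1.73 = 0.018621, K2/[H⁺] = 10^-1.29 = 0.051286
α₁ = 1/(1 + 0.018621 + 0.051286) = 1/1.0699 = 0.9347; α₂ = α₁·K2/[H⁺] = 0.04794
α₁ + 2α₂ = 1.0305
DIC = CA / (α₁ + 2α₂) = 2.46 / 1.0305 = 2.39 mmol/kg

DIC = 2.39 mmol/kg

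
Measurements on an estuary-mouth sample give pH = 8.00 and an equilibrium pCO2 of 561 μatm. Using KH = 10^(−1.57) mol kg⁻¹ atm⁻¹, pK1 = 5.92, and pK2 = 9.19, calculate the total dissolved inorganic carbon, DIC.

[CO2*] = KH · pCO2 = 10^(−1.57) × 561×10^-6 = 1.510×10^-5 mol/kg
α₀ = 1/(1 + K1/[H⁺] + K1K2/[H⁺]²) = 1/(1 + 10^+2.08 + 10^+0.89) = 0.007753
DIC = [CO2*]/α₀ = 1.510×10^-5 / 0.007753 = 1.95 mmol/kg

DIC = 1.95 mmol/kg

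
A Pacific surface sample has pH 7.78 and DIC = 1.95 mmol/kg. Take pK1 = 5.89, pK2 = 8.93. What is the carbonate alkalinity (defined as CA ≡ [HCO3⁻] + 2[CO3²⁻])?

CA = [HCO3⁻] + 2[CO3²⁻] = (α₁ + 2α₂)·DIC
At pH 7.78: [H⁺]/K1 = 10^-1.89 = 0.012882, K2/[H⁺] = 10^-1.15 = 0.070795
α₁ = 1/(1 + 0.012882 + 0.070795) = 1/1.0837 = 0.9228; α₂ = α₁·K2/[H⁺] = 0.06533
α₁ + 2α₂ = 1.0534
CA = 1.0534 × 1.95 = 2.05 mmol/kg

CA = 2.05 mmol/kg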